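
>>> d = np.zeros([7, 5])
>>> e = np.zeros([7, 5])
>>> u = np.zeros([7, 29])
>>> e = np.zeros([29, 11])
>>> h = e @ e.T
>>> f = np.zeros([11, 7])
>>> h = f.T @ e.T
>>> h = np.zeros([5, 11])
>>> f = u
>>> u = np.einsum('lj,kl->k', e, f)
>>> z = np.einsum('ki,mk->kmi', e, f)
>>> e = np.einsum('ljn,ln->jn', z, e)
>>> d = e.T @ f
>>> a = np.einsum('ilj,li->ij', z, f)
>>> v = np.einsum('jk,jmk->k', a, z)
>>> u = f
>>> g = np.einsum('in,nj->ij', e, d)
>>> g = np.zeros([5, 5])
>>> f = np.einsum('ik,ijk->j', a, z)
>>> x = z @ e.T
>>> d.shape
(11, 29)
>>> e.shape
(7, 11)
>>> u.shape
(7, 29)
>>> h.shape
(5, 11)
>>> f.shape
(7,)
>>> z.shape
(29, 7, 11)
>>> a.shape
(29, 11)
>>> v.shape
(11,)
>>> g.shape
(5, 5)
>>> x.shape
(29, 7, 7)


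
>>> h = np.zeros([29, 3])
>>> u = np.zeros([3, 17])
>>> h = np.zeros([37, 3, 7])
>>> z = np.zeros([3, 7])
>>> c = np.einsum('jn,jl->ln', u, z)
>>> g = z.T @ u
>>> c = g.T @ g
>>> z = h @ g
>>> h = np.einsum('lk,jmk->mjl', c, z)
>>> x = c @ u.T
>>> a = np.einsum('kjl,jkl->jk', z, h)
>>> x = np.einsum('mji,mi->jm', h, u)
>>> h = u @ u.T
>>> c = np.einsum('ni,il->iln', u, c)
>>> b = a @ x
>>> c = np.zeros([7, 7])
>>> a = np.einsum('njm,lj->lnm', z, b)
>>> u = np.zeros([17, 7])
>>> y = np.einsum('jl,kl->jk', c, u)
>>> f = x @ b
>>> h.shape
(3, 3)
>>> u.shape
(17, 7)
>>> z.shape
(37, 3, 17)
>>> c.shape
(7, 7)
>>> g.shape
(7, 17)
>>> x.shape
(37, 3)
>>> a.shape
(3, 37, 17)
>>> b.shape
(3, 3)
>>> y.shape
(7, 17)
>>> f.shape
(37, 3)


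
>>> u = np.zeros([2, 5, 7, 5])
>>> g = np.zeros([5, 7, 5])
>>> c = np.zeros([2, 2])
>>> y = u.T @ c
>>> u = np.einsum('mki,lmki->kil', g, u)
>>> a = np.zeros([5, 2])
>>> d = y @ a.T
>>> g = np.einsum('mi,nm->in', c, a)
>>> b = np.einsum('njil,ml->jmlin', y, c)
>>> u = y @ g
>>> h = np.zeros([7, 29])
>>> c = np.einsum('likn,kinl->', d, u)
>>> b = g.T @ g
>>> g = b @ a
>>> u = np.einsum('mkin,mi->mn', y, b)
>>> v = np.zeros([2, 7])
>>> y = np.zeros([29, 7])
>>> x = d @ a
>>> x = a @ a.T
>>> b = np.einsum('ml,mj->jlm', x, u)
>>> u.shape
(5, 2)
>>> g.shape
(5, 2)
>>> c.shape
()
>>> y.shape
(29, 7)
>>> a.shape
(5, 2)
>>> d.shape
(5, 7, 5, 5)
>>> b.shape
(2, 5, 5)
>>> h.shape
(7, 29)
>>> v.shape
(2, 7)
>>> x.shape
(5, 5)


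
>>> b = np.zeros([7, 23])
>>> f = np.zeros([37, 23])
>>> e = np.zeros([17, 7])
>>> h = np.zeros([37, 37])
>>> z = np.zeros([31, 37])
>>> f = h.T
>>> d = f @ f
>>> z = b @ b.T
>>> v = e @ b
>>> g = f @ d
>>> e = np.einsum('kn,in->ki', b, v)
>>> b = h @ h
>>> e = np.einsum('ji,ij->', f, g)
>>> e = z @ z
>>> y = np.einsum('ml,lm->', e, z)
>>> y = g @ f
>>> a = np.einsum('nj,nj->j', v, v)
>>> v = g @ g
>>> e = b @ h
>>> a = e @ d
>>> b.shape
(37, 37)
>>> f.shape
(37, 37)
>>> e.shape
(37, 37)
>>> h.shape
(37, 37)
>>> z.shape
(7, 7)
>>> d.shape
(37, 37)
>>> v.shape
(37, 37)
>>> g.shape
(37, 37)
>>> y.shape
(37, 37)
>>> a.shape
(37, 37)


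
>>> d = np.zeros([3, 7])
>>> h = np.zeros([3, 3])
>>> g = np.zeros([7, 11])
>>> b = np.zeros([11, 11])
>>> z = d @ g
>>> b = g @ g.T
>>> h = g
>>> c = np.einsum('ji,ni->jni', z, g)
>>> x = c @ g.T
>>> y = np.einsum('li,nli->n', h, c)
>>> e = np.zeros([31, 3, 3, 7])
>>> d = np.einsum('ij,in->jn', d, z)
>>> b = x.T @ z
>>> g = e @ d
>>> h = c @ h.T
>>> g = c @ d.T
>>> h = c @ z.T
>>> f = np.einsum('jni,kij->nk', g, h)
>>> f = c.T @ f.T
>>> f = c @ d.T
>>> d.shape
(7, 11)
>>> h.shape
(3, 7, 3)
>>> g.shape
(3, 7, 7)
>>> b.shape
(7, 7, 11)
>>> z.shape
(3, 11)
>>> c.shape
(3, 7, 11)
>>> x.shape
(3, 7, 7)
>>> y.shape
(3,)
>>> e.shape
(31, 3, 3, 7)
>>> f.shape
(3, 7, 7)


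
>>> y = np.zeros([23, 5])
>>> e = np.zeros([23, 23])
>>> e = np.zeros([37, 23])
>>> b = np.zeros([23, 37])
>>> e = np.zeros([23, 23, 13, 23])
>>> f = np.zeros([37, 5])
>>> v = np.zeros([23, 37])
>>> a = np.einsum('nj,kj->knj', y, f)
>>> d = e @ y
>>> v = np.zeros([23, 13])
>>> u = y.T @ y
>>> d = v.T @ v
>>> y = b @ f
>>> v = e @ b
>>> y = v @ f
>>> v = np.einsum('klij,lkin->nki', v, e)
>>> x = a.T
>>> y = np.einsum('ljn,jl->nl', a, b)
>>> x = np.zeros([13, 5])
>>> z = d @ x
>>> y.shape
(5, 37)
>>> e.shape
(23, 23, 13, 23)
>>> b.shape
(23, 37)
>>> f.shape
(37, 5)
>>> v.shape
(23, 23, 13)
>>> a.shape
(37, 23, 5)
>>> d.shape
(13, 13)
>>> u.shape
(5, 5)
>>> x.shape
(13, 5)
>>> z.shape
(13, 5)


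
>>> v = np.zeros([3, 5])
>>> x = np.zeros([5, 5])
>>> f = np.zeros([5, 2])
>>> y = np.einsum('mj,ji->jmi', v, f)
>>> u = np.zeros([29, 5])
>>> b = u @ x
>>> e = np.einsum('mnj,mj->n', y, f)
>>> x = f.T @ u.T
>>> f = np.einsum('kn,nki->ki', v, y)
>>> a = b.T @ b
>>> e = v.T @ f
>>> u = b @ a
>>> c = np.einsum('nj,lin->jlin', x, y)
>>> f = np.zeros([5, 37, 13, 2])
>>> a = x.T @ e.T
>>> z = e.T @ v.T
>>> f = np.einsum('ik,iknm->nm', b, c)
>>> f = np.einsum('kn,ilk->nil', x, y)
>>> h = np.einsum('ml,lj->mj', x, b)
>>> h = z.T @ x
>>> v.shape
(3, 5)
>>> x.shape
(2, 29)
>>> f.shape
(29, 5, 3)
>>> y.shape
(5, 3, 2)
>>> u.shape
(29, 5)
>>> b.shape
(29, 5)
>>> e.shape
(5, 2)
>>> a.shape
(29, 5)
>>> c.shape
(29, 5, 3, 2)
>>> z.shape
(2, 3)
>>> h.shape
(3, 29)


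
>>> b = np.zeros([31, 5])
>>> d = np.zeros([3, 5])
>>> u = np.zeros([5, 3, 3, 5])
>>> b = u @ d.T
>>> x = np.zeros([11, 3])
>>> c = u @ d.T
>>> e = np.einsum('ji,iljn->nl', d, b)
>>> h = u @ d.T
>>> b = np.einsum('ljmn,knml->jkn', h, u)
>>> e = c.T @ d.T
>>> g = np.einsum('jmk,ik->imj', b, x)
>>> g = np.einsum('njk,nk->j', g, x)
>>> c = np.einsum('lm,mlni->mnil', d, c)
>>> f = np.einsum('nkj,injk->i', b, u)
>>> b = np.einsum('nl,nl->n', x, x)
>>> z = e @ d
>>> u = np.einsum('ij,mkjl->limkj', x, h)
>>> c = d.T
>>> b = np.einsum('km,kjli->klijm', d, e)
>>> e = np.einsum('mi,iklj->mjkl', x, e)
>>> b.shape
(3, 3, 3, 3, 5)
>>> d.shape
(3, 5)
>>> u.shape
(3, 11, 5, 3, 3)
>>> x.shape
(11, 3)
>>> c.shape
(5, 3)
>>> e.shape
(11, 3, 3, 3)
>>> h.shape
(5, 3, 3, 3)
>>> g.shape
(5,)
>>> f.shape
(5,)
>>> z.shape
(3, 3, 3, 5)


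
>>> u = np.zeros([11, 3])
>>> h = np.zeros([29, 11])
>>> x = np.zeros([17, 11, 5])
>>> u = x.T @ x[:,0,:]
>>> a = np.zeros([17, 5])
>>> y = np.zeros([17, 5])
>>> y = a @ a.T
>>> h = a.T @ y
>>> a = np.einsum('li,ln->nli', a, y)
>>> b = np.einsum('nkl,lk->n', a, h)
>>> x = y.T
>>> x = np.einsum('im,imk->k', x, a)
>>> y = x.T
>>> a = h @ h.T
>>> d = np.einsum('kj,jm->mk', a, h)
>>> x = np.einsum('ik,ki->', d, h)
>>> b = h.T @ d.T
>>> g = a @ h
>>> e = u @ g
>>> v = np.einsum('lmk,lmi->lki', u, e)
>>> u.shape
(5, 11, 5)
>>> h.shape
(5, 17)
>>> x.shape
()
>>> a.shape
(5, 5)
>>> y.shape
(5,)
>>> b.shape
(17, 17)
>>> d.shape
(17, 5)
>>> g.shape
(5, 17)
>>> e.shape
(5, 11, 17)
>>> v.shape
(5, 5, 17)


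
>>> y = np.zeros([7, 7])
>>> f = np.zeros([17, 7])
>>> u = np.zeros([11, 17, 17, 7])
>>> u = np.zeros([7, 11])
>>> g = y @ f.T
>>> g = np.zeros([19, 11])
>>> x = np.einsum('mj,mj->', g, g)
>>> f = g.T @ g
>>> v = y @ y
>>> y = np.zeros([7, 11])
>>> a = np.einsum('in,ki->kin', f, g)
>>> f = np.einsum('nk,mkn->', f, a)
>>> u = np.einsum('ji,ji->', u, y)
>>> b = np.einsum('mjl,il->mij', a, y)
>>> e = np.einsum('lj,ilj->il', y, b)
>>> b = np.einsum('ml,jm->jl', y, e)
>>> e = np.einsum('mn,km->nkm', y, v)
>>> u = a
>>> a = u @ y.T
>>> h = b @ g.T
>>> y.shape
(7, 11)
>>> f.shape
()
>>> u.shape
(19, 11, 11)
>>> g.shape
(19, 11)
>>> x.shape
()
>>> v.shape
(7, 7)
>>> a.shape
(19, 11, 7)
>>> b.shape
(19, 11)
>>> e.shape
(11, 7, 7)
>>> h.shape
(19, 19)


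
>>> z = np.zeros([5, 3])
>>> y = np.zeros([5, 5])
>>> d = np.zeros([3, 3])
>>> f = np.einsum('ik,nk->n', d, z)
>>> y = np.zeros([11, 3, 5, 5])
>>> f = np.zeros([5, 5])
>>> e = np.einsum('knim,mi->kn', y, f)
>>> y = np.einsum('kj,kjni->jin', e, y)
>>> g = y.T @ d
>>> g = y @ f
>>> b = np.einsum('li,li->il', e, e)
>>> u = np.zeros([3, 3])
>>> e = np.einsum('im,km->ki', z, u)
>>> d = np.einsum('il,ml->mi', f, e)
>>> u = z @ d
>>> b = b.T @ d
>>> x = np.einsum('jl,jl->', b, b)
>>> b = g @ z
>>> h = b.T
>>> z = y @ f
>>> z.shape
(3, 5, 5)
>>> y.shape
(3, 5, 5)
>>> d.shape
(3, 5)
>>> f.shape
(5, 5)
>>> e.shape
(3, 5)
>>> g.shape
(3, 5, 5)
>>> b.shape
(3, 5, 3)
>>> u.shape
(5, 5)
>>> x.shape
()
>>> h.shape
(3, 5, 3)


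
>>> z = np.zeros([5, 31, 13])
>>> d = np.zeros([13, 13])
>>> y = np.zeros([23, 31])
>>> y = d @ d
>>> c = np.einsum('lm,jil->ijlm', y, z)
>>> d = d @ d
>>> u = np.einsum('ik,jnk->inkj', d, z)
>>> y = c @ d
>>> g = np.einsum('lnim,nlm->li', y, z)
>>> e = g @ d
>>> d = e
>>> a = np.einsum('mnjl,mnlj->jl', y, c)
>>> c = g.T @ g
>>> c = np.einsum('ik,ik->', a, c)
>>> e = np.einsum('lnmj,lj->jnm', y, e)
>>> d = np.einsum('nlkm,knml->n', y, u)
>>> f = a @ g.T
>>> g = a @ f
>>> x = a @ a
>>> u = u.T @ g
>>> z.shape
(5, 31, 13)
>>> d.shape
(31,)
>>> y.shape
(31, 5, 13, 13)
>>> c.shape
()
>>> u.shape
(5, 13, 31, 31)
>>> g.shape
(13, 31)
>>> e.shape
(13, 5, 13)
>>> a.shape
(13, 13)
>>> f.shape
(13, 31)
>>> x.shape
(13, 13)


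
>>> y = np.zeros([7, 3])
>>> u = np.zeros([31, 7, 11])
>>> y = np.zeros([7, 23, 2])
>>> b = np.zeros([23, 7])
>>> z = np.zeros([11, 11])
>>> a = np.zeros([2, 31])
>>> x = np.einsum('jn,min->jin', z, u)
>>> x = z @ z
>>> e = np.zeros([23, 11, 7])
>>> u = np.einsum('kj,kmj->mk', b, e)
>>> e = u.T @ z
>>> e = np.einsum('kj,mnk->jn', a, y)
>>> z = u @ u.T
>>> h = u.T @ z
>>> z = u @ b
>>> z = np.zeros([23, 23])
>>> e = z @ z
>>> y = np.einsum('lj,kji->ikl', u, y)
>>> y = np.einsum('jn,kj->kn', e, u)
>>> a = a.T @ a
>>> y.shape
(11, 23)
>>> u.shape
(11, 23)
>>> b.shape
(23, 7)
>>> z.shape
(23, 23)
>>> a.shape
(31, 31)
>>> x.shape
(11, 11)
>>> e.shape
(23, 23)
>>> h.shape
(23, 11)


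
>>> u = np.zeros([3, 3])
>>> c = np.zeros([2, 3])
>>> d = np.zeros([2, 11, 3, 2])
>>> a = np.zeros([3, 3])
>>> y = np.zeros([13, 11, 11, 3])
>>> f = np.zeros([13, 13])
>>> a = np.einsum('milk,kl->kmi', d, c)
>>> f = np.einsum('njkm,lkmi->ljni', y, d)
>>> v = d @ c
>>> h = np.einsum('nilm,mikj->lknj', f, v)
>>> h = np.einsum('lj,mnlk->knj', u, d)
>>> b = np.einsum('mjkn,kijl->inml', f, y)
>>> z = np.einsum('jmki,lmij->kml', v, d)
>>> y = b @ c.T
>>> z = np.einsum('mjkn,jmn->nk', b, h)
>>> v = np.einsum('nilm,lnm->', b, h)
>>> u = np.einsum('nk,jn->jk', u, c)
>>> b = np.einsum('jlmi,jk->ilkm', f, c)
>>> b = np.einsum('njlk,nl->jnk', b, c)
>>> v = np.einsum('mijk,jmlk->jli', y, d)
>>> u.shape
(2, 3)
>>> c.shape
(2, 3)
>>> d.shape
(2, 11, 3, 2)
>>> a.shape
(2, 2, 11)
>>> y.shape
(11, 2, 2, 2)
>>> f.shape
(2, 11, 13, 2)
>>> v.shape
(2, 3, 2)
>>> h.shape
(2, 11, 3)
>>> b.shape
(11, 2, 13)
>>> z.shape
(3, 2)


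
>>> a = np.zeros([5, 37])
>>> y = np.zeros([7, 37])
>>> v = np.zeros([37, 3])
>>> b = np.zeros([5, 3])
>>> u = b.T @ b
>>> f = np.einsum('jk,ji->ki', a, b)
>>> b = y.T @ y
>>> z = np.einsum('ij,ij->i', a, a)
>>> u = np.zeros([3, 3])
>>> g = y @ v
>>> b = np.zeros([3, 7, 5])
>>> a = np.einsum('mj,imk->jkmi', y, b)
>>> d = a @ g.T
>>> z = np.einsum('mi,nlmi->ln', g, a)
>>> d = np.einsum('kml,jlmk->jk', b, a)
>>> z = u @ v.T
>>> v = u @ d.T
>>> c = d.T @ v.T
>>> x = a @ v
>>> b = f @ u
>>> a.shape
(37, 5, 7, 3)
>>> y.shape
(7, 37)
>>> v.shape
(3, 37)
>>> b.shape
(37, 3)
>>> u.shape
(3, 3)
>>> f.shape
(37, 3)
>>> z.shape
(3, 37)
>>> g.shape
(7, 3)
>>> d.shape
(37, 3)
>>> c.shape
(3, 3)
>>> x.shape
(37, 5, 7, 37)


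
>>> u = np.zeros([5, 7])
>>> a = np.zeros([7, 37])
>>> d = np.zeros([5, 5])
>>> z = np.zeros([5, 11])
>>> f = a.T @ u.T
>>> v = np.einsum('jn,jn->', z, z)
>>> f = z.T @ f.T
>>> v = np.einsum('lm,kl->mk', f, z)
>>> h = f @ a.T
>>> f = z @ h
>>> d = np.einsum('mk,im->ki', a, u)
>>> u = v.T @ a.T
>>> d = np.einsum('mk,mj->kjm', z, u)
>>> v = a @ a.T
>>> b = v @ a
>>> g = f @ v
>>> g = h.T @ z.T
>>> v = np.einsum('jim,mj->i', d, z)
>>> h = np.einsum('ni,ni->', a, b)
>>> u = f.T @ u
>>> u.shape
(7, 7)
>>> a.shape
(7, 37)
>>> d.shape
(11, 7, 5)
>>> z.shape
(5, 11)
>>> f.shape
(5, 7)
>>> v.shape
(7,)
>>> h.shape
()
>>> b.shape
(7, 37)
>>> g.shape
(7, 5)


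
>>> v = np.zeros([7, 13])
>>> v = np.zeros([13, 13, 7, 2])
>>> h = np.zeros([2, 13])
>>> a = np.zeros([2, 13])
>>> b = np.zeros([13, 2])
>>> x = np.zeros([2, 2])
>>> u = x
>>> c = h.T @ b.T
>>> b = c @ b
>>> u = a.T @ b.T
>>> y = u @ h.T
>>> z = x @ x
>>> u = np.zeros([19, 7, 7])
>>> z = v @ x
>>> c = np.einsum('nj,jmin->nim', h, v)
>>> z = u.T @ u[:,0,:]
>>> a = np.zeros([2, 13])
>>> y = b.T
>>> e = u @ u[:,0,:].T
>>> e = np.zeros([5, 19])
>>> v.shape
(13, 13, 7, 2)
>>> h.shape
(2, 13)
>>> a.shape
(2, 13)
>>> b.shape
(13, 2)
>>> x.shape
(2, 2)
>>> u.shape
(19, 7, 7)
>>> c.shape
(2, 7, 13)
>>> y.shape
(2, 13)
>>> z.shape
(7, 7, 7)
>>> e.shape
(5, 19)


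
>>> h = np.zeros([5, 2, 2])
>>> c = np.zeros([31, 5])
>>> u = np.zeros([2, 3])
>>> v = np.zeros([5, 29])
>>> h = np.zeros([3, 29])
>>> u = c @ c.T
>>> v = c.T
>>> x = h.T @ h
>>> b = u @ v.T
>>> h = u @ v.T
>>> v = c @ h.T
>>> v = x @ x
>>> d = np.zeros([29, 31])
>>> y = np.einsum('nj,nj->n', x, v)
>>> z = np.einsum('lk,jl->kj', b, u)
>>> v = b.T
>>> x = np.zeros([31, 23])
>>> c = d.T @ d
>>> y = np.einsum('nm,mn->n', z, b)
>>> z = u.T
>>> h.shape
(31, 5)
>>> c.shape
(31, 31)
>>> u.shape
(31, 31)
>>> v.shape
(5, 31)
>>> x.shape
(31, 23)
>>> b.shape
(31, 5)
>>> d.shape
(29, 31)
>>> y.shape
(5,)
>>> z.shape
(31, 31)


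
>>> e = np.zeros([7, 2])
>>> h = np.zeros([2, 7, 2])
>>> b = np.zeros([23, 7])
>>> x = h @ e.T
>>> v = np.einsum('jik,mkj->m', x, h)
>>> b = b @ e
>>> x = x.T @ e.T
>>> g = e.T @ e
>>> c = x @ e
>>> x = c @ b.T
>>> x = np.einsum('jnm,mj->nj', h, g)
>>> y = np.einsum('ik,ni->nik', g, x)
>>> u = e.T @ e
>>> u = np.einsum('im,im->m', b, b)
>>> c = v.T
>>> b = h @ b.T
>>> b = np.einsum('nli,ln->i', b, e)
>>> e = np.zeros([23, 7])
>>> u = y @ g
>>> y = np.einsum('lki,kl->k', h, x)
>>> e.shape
(23, 7)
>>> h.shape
(2, 7, 2)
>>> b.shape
(23,)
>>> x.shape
(7, 2)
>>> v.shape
(2,)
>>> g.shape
(2, 2)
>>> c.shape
(2,)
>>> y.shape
(7,)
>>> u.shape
(7, 2, 2)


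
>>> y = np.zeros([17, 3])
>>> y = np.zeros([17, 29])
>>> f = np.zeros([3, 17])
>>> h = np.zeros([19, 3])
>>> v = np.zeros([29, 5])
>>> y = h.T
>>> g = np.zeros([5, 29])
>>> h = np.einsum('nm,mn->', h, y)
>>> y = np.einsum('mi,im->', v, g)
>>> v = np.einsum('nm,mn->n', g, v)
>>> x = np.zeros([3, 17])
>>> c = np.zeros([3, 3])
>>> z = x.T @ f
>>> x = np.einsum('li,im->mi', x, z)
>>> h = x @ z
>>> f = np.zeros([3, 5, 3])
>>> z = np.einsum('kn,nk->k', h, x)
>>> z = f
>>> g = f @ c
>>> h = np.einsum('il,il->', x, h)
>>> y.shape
()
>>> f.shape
(3, 5, 3)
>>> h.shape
()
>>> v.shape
(5,)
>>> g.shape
(3, 5, 3)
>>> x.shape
(17, 17)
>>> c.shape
(3, 3)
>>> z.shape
(3, 5, 3)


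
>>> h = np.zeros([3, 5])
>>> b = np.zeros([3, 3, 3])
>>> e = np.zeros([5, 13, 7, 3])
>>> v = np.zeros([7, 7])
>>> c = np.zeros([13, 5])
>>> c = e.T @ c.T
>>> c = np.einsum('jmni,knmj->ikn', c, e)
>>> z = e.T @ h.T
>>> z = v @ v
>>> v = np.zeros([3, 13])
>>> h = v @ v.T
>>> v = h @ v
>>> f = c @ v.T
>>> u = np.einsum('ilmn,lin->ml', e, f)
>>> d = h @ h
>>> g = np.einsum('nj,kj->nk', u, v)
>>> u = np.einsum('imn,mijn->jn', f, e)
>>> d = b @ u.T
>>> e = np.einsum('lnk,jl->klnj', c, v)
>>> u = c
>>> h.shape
(3, 3)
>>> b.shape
(3, 3, 3)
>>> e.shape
(13, 13, 5, 3)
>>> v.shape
(3, 13)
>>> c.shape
(13, 5, 13)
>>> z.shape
(7, 7)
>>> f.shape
(13, 5, 3)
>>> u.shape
(13, 5, 13)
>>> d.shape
(3, 3, 7)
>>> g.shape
(7, 3)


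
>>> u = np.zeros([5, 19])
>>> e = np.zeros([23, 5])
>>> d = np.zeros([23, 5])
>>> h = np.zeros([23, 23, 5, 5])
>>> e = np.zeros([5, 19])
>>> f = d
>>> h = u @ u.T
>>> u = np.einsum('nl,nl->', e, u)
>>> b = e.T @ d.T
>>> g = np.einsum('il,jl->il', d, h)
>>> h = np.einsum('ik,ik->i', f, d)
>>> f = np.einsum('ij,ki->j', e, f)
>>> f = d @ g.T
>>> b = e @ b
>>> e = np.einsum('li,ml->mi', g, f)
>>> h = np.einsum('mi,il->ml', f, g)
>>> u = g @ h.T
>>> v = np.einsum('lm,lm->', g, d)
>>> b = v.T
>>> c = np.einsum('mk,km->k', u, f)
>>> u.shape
(23, 23)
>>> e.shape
(23, 5)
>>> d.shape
(23, 5)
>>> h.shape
(23, 5)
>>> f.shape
(23, 23)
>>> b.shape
()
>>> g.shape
(23, 5)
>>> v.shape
()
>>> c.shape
(23,)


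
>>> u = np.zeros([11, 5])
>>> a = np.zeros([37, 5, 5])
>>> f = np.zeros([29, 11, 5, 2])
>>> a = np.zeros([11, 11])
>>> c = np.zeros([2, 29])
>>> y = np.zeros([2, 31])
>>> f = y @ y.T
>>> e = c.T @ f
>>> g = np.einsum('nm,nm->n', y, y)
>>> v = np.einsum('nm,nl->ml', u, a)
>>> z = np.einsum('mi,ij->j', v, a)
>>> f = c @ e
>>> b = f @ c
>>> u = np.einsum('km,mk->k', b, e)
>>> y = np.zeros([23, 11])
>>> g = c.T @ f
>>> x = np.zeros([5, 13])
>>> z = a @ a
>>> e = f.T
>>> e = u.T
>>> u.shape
(2,)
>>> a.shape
(11, 11)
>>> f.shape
(2, 2)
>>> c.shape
(2, 29)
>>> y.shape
(23, 11)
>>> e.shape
(2,)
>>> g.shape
(29, 2)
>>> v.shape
(5, 11)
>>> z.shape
(11, 11)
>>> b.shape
(2, 29)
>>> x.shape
(5, 13)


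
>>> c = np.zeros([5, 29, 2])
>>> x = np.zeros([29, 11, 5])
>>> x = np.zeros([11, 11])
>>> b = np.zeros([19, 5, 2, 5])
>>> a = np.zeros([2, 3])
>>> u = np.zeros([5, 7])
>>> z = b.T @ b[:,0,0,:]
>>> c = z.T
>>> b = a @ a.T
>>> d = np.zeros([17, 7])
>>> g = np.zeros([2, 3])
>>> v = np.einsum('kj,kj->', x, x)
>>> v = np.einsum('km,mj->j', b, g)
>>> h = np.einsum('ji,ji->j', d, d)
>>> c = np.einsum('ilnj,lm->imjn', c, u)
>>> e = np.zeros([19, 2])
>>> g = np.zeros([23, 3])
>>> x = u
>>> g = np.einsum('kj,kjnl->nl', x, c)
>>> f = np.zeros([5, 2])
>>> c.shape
(5, 7, 5, 2)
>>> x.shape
(5, 7)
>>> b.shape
(2, 2)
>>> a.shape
(2, 3)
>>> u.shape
(5, 7)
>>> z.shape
(5, 2, 5, 5)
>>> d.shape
(17, 7)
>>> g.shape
(5, 2)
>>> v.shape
(3,)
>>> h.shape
(17,)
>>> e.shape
(19, 2)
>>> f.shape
(5, 2)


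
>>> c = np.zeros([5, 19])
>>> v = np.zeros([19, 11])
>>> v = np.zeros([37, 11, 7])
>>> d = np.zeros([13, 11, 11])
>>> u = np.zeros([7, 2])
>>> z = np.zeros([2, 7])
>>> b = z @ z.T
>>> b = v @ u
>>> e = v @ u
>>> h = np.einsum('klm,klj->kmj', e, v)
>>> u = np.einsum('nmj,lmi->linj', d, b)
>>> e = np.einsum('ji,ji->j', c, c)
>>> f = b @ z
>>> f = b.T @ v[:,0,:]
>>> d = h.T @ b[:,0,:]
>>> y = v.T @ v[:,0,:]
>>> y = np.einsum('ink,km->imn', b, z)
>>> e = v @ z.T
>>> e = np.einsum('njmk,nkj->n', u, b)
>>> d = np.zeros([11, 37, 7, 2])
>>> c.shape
(5, 19)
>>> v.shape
(37, 11, 7)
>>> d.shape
(11, 37, 7, 2)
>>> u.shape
(37, 2, 13, 11)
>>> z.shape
(2, 7)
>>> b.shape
(37, 11, 2)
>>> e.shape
(37,)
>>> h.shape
(37, 2, 7)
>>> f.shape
(2, 11, 7)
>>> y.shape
(37, 7, 11)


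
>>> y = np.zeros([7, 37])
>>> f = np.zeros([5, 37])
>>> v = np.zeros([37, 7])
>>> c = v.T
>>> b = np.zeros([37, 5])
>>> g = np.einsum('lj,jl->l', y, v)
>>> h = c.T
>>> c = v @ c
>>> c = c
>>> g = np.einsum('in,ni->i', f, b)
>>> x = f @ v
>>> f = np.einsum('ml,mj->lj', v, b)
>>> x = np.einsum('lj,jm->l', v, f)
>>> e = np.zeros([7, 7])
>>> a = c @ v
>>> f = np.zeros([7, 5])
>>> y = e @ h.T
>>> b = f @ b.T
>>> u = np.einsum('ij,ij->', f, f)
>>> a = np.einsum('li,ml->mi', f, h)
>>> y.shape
(7, 37)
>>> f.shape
(7, 5)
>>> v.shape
(37, 7)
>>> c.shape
(37, 37)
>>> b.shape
(7, 37)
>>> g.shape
(5,)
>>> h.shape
(37, 7)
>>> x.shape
(37,)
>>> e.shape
(7, 7)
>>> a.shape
(37, 5)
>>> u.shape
()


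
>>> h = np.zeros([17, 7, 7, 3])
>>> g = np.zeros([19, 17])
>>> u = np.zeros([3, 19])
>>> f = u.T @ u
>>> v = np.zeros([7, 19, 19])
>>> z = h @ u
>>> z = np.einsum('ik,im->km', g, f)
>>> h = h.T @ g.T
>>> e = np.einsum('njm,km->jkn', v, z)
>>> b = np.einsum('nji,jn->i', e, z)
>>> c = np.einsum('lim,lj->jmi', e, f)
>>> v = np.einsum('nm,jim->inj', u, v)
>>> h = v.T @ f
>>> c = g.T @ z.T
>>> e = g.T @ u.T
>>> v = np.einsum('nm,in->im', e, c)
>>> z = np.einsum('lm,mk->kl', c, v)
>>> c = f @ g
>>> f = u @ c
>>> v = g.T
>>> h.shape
(7, 3, 19)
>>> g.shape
(19, 17)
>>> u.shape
(3, 19)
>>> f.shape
(3, 17)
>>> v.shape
(17, 19)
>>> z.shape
(3, 17)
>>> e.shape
(17, 3)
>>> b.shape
(7,)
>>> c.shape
(19, 17)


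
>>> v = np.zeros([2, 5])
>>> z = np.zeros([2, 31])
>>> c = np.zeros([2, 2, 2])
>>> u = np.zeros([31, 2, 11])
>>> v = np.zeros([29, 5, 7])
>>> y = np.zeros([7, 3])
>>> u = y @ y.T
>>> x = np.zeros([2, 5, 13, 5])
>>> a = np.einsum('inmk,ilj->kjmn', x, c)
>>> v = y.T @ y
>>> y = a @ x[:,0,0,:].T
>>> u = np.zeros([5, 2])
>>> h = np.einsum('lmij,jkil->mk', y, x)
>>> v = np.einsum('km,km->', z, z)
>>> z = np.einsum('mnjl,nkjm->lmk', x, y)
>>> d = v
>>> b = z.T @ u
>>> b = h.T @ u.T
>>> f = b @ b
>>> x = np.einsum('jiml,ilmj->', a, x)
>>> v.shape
()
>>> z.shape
(5, 2, 2)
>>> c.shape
(2, 2, 2)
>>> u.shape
(5, 2)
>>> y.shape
(5, 2, 13, 2)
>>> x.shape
()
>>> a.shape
(5, 2, 13, 5)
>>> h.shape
(2, 5)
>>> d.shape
()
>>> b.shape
(5, 5)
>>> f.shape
(5, 5)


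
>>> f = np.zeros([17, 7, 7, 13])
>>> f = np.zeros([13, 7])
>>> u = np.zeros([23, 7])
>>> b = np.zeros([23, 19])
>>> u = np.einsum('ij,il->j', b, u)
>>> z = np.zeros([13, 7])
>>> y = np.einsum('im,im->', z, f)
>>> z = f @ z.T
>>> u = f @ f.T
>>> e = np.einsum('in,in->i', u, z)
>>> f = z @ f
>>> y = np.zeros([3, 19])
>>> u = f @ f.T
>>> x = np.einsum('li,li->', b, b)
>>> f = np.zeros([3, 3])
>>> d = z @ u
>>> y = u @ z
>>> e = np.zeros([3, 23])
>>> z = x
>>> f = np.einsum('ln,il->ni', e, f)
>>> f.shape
(23, 3)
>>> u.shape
(13, 13)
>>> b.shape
(23, 19)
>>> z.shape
()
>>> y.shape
(13, 13)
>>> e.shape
(3, 23)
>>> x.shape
()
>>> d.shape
(13, 13)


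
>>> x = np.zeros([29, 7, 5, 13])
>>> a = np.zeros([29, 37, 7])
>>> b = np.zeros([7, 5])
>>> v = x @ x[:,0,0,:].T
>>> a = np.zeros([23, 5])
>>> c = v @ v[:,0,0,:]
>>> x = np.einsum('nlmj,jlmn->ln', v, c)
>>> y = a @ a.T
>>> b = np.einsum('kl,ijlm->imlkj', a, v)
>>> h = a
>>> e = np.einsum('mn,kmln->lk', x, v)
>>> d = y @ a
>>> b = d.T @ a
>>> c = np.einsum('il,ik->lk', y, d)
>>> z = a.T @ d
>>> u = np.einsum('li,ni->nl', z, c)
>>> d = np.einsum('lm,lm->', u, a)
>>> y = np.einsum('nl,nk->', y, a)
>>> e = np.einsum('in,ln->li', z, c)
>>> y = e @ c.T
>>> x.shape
(7, 29)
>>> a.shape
(23, 5)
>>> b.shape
(5, 5)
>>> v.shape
(29, 7, 5, 29)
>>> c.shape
(23, 5)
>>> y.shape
(23, 23)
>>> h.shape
(23, 5)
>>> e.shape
(23, 5)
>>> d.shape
()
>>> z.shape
(5, 5)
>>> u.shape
(23, 5)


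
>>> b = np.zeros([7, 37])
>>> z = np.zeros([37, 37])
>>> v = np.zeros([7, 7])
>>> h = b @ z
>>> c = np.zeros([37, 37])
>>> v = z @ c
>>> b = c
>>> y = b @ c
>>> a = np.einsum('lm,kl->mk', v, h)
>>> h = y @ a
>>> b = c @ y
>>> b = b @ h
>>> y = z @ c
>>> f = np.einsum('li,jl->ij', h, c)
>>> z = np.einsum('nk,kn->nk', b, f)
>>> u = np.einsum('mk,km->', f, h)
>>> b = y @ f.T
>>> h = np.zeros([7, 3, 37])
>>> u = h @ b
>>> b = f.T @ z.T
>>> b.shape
(37, 37)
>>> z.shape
(37, 7)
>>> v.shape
(37, 37)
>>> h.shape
(7, 3, 37)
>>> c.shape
(37, 37)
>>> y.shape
(37, 37)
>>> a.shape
(37, 7)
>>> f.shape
(7, 37)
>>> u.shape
(7, 3, 7)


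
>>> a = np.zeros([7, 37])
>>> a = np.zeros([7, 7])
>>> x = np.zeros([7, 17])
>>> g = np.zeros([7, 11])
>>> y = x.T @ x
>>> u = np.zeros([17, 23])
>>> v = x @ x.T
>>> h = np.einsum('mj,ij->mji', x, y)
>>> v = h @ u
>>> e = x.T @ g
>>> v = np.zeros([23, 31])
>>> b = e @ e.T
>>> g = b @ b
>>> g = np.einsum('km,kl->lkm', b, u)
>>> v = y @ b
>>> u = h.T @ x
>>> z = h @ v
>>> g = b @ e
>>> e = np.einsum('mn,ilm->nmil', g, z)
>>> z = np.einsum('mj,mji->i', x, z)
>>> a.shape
(7, 7)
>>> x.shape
(7, 17)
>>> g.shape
(17, 11)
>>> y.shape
(17, 17)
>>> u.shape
(17, 17, 17)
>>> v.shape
(17, 17)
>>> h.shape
(7, 17, 17)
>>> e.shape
(11, 17, 7, 17)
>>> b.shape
(17, 17)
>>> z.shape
(17,)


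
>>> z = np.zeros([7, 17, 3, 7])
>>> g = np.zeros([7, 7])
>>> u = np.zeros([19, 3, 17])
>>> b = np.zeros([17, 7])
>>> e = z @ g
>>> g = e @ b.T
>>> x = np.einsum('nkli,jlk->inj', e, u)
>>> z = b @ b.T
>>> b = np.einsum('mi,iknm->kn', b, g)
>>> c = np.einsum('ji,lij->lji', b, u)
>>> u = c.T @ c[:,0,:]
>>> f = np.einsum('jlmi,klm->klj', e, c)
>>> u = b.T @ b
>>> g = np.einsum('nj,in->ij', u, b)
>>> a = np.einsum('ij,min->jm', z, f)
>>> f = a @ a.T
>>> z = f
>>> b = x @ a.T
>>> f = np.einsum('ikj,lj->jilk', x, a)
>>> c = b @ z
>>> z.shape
(17, 17)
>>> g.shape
(17, 3)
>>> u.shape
(3, 3)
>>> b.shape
(7, 7, 17)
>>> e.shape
(7, 17, 3, 7)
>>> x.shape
(7, 7, 19)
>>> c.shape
(7, 7, 17)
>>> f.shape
(19, 7, 17, 7)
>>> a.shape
(17, 19)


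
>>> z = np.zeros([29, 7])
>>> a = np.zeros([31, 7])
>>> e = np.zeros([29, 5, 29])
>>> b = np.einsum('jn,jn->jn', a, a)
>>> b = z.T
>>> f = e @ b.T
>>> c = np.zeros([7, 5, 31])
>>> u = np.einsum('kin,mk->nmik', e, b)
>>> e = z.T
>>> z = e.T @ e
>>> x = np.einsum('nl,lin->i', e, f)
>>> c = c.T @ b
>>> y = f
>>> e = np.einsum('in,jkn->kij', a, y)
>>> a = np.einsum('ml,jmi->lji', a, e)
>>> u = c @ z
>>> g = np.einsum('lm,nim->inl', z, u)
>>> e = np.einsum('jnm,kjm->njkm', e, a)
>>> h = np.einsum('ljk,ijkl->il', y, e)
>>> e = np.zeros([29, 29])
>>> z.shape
(29, 29)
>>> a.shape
(7, 5, 29)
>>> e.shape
(29, 29)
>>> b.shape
(7, 29)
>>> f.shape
(29, 5, 7)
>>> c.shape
(31, 5, 29)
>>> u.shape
(31, 5, 29)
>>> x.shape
(5,)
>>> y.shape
(29, 5, 7)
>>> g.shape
(5, 31, 29)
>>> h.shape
(31, 29)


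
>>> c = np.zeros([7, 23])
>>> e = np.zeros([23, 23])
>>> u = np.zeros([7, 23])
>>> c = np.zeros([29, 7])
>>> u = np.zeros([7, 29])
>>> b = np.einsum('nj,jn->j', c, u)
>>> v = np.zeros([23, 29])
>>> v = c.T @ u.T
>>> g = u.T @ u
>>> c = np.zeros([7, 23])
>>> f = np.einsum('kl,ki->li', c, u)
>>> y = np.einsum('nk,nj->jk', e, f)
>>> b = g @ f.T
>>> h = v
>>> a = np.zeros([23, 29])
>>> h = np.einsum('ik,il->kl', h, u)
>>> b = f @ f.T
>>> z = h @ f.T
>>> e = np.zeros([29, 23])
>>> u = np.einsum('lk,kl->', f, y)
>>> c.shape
(7, 23)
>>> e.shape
(29, 23)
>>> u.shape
()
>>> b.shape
(23, 23)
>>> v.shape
(7, 7)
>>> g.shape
(29, 29)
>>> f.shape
(23, 29)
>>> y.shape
(29, 23)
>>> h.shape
(7, 29)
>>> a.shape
(23, 29)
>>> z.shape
(7, 23)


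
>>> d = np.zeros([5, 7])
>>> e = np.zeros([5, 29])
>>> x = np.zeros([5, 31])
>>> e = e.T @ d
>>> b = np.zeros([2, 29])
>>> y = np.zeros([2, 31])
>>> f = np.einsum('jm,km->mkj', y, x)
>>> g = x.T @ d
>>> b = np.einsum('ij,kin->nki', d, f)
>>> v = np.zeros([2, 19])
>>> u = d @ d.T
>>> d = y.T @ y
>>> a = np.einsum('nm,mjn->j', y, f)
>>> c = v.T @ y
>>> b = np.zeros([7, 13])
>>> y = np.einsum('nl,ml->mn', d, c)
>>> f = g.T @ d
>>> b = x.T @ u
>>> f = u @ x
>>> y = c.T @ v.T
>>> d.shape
(31, 31)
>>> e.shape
(29, 7)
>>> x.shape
(5, 31)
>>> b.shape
(31, 5)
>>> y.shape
(31, 2)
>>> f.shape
(5, 31)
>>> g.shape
(31, 7)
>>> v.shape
(2, 19)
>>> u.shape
(5, 5)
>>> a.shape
(5,)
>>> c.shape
(19, 31)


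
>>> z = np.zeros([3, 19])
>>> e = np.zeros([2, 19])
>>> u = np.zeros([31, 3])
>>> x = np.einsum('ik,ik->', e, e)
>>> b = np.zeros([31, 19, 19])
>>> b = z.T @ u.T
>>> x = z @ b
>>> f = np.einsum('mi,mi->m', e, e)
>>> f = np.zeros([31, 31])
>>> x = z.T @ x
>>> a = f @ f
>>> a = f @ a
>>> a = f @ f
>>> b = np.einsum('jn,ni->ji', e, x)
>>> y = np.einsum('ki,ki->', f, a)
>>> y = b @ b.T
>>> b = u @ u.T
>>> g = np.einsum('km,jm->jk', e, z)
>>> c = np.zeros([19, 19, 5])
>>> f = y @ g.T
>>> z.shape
(3, 19)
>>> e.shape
(2, 19)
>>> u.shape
(31, 3)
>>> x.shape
(19, 31)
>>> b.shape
(31, 31)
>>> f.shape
(2, 3)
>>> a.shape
(31, 31)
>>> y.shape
(2, 2)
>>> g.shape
(3, 2)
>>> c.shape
(19, 19, 5)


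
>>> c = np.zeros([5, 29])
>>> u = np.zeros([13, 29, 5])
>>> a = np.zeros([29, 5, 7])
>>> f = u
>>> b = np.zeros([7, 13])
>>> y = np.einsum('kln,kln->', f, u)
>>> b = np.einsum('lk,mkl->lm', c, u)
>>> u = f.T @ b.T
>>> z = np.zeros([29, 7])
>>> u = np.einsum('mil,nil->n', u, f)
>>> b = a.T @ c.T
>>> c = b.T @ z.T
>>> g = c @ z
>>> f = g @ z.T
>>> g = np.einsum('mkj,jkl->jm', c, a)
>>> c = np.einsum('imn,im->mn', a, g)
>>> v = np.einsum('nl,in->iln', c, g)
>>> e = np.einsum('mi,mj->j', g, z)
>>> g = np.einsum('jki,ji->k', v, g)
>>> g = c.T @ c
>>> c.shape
(5, 7)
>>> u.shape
(13,)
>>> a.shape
(29, 5, 7)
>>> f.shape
(5, 5, 29)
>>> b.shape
(7, 5, 5)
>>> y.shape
()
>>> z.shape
(29, 7)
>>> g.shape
(7, 7)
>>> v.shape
(29, 7, 5)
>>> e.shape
(7,)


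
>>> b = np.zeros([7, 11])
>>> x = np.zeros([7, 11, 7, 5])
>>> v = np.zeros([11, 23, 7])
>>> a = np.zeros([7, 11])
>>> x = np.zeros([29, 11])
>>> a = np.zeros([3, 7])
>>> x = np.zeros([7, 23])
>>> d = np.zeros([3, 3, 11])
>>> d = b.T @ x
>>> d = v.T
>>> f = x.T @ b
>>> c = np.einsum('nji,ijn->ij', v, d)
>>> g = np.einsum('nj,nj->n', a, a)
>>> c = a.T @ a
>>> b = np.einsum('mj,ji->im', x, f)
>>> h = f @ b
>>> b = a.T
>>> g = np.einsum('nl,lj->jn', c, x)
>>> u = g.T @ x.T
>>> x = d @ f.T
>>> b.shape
(7, 3)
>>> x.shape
(7, 23, 23)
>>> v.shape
(11, 23, 7)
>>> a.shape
(3, 7)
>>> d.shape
(7, 23, 11)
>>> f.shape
(23, 11)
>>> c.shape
(7, 7)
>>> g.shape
(23, 7)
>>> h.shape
(23, 7)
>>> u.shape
(7, 7)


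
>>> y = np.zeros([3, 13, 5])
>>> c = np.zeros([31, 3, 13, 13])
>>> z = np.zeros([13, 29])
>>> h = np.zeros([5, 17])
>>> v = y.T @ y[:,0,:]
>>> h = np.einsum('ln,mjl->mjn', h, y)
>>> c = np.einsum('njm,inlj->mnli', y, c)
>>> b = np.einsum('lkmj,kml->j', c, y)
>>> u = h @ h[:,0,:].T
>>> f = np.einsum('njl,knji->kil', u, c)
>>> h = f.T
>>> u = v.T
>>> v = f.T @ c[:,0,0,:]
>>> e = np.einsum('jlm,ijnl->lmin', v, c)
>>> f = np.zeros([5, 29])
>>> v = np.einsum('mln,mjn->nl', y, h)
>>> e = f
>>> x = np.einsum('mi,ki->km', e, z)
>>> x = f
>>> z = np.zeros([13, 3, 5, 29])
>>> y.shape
(3, 13, 5)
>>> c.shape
(5, 3, 13, 31)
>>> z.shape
(13, 3, 5, 29)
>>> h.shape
(3, 31, 5)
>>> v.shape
(5, 13)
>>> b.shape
(31,)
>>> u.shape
(5, 13, 5)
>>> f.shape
(5, 29)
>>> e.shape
(5, 29)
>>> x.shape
(5, 29)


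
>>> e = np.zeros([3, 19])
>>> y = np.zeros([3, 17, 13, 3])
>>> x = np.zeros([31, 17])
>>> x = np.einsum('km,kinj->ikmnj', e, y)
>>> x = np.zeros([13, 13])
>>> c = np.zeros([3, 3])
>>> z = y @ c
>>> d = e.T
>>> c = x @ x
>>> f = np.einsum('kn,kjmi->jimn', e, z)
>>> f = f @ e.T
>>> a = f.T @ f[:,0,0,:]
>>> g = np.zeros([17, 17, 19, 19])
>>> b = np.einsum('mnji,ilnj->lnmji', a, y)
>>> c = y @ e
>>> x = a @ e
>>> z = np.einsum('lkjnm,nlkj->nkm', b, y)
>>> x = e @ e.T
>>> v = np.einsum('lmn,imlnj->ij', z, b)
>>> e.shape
(3, 19)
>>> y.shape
(3, 17, 13, 3)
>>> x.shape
(3, 3)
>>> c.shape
(3, 17, 13, 19)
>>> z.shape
(3, 13, 3)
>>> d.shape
(19, 3)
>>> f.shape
(17, 3, 13, 3)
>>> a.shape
(3, 13, 3, 3)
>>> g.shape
(17, 17, 19, 19)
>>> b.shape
(17, 13, 3, 3, 3)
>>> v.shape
(17, 3)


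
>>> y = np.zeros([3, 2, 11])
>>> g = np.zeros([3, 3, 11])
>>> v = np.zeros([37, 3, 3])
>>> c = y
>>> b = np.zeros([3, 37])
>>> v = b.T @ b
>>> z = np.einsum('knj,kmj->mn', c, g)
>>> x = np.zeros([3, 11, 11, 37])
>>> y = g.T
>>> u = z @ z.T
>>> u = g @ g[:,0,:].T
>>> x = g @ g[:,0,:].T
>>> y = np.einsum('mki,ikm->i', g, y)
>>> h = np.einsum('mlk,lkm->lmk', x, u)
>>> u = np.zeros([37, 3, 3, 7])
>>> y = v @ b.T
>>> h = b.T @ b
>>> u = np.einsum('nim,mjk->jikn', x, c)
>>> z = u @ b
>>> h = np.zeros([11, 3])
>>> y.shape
(37, 3)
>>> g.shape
(3, 3, 11)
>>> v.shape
(37, 37)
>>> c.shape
(3, 2, 11)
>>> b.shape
(3, 37)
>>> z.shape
(2, 3, 11, 37)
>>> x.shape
(3, 3, 3)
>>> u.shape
(2, 3, 11, 3)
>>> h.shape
(11, 3)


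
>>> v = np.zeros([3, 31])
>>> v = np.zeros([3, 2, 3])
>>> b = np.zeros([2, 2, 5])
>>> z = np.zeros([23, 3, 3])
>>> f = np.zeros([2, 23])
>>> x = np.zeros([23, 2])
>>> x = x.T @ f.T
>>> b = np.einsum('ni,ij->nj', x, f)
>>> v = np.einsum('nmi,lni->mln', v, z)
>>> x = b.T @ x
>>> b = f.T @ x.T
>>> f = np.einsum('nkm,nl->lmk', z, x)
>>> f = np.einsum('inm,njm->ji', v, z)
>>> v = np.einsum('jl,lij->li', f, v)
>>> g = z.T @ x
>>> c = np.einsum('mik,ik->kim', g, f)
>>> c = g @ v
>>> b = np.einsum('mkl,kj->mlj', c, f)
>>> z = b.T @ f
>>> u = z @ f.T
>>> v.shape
(2, 23)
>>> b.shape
(3, 23, 2)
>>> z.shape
(2, 23, 2)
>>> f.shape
(3, 2)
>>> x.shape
(23, 2)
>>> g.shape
(3, 3, 2)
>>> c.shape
(3, 3, 23)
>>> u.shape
(2, 23, 3)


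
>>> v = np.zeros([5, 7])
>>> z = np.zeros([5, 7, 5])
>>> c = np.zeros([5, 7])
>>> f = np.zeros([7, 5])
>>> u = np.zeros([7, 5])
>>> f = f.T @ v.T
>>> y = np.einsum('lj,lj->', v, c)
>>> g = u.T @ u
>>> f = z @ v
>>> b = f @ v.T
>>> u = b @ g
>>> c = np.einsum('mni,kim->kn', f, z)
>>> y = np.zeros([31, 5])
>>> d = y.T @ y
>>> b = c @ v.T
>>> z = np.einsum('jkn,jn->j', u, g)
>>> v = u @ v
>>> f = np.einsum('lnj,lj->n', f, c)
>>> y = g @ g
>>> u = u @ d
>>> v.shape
(5, 7, 7)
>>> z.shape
(5,)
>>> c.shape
(5, 7)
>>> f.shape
(7,)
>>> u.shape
(5, 7, 5)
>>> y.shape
(5, 5)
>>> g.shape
(5, 5)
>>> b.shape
(5, 5)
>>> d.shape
(5, 5)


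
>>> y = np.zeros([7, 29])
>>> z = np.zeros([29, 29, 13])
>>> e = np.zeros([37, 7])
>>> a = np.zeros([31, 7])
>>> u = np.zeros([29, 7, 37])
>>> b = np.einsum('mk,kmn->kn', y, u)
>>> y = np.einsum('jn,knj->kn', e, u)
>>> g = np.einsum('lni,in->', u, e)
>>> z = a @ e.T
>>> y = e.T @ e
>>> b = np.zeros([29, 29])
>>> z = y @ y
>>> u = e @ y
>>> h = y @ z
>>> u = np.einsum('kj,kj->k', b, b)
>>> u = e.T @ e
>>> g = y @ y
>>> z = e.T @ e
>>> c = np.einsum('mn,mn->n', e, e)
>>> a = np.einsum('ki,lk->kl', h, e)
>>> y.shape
(7, 7)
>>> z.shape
(7, 7)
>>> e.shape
(37, 7)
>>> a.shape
(7, 37)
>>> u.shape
(7, 7)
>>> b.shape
(29, 29)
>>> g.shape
(7, 7)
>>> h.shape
(7, 7)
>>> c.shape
(7,)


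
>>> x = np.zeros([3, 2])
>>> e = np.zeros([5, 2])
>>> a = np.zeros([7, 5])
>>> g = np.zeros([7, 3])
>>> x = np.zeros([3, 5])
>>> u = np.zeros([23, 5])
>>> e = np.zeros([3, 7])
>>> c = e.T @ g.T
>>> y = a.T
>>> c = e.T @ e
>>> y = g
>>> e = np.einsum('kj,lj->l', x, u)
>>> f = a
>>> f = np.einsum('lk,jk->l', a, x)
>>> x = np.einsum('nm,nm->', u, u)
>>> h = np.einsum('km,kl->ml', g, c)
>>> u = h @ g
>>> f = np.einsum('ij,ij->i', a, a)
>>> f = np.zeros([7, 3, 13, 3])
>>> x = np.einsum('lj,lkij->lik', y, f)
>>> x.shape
(7, 13, 3)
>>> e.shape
(23,)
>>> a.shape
(7, 5)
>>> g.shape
(7, 3)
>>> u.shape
(3, 3)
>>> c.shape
(7, 7)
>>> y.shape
(7, 3)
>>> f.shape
(7, 3, 13, 3)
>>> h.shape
(3, 7)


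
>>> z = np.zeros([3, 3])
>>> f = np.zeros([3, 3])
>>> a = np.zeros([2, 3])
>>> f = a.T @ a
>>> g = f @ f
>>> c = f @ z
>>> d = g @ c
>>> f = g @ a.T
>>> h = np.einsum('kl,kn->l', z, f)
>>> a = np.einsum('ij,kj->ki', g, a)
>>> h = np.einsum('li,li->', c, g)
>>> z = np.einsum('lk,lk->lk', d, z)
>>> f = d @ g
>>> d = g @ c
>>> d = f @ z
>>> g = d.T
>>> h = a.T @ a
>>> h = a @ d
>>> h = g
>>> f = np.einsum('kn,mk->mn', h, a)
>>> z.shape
(3, 3)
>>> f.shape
(2, 3)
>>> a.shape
(2, 3)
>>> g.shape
(3, 3)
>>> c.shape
(3, 3)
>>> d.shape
(3, 3)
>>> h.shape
(3, 3)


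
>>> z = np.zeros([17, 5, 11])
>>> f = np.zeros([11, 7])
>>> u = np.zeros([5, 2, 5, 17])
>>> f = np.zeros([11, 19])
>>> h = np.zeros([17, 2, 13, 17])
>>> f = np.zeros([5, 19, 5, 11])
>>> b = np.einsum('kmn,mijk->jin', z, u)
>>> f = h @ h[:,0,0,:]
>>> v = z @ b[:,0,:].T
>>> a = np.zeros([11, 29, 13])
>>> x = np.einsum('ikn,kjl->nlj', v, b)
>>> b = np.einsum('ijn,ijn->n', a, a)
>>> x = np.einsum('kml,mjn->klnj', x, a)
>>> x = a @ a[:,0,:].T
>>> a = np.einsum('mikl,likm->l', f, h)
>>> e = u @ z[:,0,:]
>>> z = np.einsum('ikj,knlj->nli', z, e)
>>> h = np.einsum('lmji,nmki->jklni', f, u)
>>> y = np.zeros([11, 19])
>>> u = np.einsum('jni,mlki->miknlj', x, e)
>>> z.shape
(2, 5, 17)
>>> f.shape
(17, 2, 13, 17)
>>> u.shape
(5, 11, 5, 29, 2, 11)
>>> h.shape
(13, 5, 17, 5, 17)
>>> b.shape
(13,)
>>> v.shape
(17, 5, 5)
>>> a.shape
(17,)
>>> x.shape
(11, 29, 11)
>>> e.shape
(5, 2, 5, 11)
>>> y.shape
(11, 19)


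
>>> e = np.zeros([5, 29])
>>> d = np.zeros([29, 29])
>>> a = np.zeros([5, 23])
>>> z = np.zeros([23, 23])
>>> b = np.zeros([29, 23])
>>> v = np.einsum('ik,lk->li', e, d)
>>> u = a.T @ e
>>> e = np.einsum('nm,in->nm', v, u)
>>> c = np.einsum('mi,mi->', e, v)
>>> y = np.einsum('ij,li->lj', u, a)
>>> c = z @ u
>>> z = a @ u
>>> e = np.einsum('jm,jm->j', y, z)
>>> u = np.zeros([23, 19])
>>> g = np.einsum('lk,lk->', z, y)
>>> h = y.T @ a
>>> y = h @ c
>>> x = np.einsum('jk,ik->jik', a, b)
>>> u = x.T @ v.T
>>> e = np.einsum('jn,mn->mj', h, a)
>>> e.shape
(5, 29)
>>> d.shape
(29, 29)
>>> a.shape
(5, 23)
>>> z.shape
(5, 29)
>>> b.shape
(29, 23)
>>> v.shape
(29, 5)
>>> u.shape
(23, 29, 29)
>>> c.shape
(23, 29)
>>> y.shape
(29, 29)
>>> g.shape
()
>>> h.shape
(29, 23)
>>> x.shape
(5, 29, 23)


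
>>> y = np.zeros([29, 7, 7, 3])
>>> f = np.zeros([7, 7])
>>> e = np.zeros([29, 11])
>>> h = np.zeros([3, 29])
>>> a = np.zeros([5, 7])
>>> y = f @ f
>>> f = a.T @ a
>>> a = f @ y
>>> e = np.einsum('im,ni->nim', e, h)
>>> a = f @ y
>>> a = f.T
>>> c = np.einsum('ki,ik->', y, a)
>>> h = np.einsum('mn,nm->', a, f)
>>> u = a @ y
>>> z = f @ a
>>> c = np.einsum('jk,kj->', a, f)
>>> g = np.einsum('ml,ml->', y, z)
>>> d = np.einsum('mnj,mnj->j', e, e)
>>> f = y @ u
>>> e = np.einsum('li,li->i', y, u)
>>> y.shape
(7, 7)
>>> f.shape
(7, 7)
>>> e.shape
(7,)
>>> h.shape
()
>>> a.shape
(7, 7)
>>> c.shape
()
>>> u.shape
(7, 7)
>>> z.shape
(7, 7)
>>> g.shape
()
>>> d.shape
(11,)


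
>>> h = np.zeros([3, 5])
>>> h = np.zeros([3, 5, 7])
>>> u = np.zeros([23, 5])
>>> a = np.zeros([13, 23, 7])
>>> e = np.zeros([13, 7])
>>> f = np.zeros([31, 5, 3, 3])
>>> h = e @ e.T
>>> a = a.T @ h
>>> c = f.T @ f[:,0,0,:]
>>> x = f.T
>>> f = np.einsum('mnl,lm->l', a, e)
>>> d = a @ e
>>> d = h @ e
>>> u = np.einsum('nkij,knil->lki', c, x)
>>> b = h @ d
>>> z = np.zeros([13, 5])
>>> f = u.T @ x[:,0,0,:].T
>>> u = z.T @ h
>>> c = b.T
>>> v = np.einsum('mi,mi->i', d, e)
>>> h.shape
(13, 13)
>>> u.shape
(5, 13)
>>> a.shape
(7, 23, 13)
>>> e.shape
(13, 7)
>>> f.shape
(5, 3, 3)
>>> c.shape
(7, 13)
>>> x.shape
(3, 3, 5, 31)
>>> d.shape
(13, 7)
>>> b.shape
(13, 7)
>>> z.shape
(13, 5)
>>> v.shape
(7,)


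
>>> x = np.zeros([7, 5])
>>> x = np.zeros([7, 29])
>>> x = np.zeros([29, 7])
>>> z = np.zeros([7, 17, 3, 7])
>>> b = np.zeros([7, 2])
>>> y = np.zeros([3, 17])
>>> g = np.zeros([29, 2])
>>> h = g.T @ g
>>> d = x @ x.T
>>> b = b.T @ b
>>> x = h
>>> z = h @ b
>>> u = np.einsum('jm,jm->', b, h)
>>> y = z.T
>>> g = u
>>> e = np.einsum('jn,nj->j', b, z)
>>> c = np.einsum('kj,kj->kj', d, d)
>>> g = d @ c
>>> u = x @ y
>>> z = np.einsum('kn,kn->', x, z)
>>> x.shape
(2, 2)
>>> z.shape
()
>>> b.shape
(2, 2)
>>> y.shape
(2, 2)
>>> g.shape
(29, 29)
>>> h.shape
(2, 2)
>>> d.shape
(29, 29)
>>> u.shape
(2, 2)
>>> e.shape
(2,)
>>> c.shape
(29, 29)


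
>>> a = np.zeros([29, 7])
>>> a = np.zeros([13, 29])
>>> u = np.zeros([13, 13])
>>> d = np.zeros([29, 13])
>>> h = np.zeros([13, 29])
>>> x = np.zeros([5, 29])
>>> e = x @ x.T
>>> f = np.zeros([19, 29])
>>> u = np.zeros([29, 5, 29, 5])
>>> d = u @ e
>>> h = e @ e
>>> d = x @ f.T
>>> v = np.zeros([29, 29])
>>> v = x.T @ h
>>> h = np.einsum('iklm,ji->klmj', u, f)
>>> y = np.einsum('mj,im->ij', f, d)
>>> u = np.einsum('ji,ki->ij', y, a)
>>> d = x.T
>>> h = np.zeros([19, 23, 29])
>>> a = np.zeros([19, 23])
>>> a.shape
(19, 23)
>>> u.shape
(29, 5)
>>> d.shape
(29, 5)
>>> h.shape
(19, 23, 29)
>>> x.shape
(5, 29)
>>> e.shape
(5, 5)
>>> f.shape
(19, 29)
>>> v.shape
(29, 5)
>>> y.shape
(5, 29)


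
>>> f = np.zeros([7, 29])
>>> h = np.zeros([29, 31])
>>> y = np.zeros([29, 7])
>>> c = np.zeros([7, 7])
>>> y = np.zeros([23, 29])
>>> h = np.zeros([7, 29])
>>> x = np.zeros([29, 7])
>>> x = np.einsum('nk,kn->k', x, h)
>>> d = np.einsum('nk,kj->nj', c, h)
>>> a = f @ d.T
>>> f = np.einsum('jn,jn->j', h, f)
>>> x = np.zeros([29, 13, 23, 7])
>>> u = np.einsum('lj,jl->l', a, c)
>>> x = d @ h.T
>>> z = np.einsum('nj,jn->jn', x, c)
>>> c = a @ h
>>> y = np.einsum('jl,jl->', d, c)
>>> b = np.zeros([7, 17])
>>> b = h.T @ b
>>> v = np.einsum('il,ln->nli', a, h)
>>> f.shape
(7,)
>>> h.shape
(7, 29)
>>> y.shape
()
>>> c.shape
(7, 29)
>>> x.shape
(7, 7)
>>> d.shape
(7, 29)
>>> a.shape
(7, 7)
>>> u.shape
(7,)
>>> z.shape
(7, 7)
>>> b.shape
(29, 17)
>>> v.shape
(29, 7, 7)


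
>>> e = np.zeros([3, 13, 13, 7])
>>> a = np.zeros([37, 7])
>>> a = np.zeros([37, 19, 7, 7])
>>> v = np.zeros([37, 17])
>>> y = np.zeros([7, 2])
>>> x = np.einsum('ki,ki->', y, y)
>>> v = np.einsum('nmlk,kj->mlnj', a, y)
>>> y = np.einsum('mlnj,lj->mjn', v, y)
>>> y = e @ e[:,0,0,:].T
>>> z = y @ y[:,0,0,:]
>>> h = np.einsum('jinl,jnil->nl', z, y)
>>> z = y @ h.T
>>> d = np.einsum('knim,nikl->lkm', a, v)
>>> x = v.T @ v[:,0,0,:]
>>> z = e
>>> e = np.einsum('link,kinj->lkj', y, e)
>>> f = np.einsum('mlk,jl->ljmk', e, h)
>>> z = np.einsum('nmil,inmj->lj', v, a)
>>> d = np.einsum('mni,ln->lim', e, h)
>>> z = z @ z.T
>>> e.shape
(3, 3, 7)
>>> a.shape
(37, 19, 7, 7)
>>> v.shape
(19, 7, 37, 2)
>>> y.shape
(3, 13, 13, 3)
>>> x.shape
(2, 37, 7, 2)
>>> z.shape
(2, 2)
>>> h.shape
(13, 3)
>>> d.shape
(13, 7, 3)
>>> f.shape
(3, 13, 3, 7)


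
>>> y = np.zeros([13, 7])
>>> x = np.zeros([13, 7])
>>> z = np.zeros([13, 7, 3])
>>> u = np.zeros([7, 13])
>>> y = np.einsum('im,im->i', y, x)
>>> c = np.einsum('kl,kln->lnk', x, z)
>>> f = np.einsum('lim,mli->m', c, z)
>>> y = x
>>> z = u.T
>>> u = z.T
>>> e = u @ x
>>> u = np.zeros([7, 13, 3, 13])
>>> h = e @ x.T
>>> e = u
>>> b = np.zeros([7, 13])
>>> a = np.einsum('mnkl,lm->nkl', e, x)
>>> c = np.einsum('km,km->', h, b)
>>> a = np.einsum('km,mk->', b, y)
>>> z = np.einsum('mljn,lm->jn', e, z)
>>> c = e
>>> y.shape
(13, 7)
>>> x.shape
(13, 7)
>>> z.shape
(3, 13)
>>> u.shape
(7, 13, 3, 13)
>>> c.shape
(7, 13, 3, 13)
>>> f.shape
(13,)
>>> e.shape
(7, 13, 3, 13)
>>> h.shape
(7, 13)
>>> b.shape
(7, 13)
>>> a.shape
()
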